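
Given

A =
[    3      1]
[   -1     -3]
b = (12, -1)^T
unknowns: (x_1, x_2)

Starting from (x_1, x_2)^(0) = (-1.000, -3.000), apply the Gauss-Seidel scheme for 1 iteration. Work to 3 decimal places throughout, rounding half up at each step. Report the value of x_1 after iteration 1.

Iteration 1:
  x_1 = (12 - (1)·-3.000) / (3) = 5.000
  x_2 = (-1 - (-1)·5.000) / (-3) = -1.333

5.000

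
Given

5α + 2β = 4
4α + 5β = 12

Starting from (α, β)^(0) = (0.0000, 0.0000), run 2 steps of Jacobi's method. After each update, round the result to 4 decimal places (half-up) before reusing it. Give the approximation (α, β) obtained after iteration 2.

Iteration 1:
  α = (4 - (2)·0.0000) / (5) = 0.8000
  β = (12 - (4)·0.0000) / (5) = 2.4000
Iteration 2:
  α = (4 - (2)·2.4000) / (5) = -0.1600
  β = (12 - (4)·0.8000) / (5) = 1.7600

(-0.1600, 1.7600)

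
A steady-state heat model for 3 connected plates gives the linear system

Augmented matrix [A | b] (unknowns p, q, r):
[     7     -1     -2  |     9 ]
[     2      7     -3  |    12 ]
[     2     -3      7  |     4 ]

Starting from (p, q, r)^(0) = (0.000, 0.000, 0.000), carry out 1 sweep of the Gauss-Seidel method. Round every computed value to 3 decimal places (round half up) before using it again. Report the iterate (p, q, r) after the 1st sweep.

Iteration 1:
  p = (9 - (-1)·0.000 - (-2)·0.000) / (7) = 1.286
  q = (12 - (2)·1.286 - (-3)·0.000) / (7) = 1.347
  r = (4 - (2)·1.286 - (-3)·1.347) / (7) = 0.781

(1.286, 1.347, 0.781)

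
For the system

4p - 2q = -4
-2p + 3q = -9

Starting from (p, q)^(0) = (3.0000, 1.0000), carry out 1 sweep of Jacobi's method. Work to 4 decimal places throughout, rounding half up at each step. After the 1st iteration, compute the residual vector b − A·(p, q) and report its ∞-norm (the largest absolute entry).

Iteration 1:
  p = (-4 - (-2)·1.0000) / (4) = -0.5000
  q = (-9 - (-2)·3.0000) / (3) = -1.0000
Residual b − A·x = (-4.0000, -7.0000); ∞-norm = 7.0000

7.0000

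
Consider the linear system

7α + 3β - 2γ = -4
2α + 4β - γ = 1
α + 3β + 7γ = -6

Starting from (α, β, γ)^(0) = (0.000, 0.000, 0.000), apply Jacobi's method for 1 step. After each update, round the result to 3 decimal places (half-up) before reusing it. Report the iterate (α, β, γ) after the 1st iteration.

Iteration 1:
  α = (-4 - (3)·0.000 - (-2)·0.000) / (7) = -0.571
  β = (1 - (2)·0.000 - (-1)·0.000) / (4) = 0.250
  γ = (-6 - (1)·0.000 - (3)·0.000) / (7) = -0.857

(-0.571, 0.250, -0.857)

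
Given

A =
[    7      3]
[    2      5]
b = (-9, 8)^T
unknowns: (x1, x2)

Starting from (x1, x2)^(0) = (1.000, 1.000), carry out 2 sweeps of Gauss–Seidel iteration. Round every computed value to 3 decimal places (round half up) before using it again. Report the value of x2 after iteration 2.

Iteration 1:
  x1 = (-9 - (3)·1.000) / (7) = -1.714
  x2 = (8 - (2)·-1.714) / (5) = 2.286
Iteration 2:
  x1 = (-9 - (3)·2.286) / (7) = -2.265
  x2 = (8 - (2)·-2.265) / (5) = 2.506

2.506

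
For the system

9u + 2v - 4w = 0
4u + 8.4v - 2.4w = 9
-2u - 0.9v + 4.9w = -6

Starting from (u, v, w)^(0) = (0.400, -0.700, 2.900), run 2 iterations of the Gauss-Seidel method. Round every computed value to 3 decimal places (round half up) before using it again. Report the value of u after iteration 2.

Iteration 1:
  u = (0 - (2)·-0.700 - (-4)·2.900) / (9) = 1.444
  v = (9 - (4)·1.444 - (-2.4)·2.900) / (8.4) = 1.212
  w = (-6 - (-2)·1.444 - (-0.9)·1.212) / (4.9) = -0.412
Iteration 2:
  u = (0 - (2)·1.212 - (-4)·-0.412) / (9) = -0.452
  v = (9 - (4)·-0.452 - (-2.4)·-0.412) / (8.4) = 1.169
  w = (-6 - (-2)·-0.452 - (-0.9)·1.169) / (4.9) = -1.194

-0.452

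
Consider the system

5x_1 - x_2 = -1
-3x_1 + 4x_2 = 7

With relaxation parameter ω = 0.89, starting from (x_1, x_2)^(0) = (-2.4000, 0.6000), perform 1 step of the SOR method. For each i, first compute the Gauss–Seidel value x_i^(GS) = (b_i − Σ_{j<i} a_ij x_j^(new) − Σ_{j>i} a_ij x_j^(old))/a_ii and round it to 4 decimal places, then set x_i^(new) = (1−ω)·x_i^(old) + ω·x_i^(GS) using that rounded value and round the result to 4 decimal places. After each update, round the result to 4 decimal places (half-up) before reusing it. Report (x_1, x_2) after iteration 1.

(-0.3352, 1.3998)

Iteration 1:
  x_1: GS value = (-1 - (-1)·0.6000) / (5) = -0.0800;  x_1 ← (1−ω)·-2.4000 + ω·-0.0800 = -0.3352
  x_2: GS value = (7 - (-3)·-0.3352) / (4) = 1.4986;  x_2 ← (1−ω)·0.6000 + ω·1.4986 = 1.3998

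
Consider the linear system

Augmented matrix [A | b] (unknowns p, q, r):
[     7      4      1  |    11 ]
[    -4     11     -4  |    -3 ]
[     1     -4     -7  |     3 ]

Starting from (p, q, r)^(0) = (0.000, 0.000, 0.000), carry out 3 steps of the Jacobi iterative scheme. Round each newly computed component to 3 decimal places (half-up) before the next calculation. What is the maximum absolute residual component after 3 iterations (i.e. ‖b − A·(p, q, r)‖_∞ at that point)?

Iteration 1:
  p = (11 - (4)·0.000 - (1)·0.000) / (7) = 1.571
  q = (-3 - (-4)·0.000 - (-4)·0.000) / (11) = -0.273
  r = (3 - (1)·0.000 - (-4)·0.000) / (-7) = -0.429
Iteration 2:
  p = (11 - (4)·-0.273 - (1)·-0.429) / (7) = 1.789
  q = (-3 - (-4)·1.571 - (-4)·-0.429) / (11) = 0.143
  r = (3 - (1)·1.571 - (-4)·-0.273) / (-7) = -0.048
Iteration 3:
  p = (11 - (4)·0.143 - (1)·-0.048) / (7) = 1.497
  q = (-3 - (-4)·1.789 - (-4)·-0.048) / (11) = 0.360
  r = (3 - (1)·1.789 - (-4)·0.143) / (-7) = -0.255
Residual b − A·x = (-0.664, -1.992, 1.158); ∞-norm = 1.992

1.992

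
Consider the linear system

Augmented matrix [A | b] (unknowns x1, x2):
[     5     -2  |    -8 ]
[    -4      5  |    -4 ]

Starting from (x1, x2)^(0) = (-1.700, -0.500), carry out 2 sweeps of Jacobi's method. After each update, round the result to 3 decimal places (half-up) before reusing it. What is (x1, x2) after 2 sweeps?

Iteration 1:
  x1 = (-8 - (-2)·-0.500) / (5) = -1.800
  x2 = (-4 - (-4)·-1.700) / (5) = -2.160
Iteration 2:
  x1 = (-8 - (-2)·-2.160) / (5) = -2.464
  x2 = (-4 - (-4)·-1.800) / (5) = -2.240

(-2.464, -2.240)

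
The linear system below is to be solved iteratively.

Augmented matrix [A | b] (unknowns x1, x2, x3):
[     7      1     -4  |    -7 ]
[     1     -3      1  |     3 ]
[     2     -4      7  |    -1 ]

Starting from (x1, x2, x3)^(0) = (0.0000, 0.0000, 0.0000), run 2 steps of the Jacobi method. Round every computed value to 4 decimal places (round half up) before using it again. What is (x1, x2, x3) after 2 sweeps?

Iteration 1:
  x1 = (-7 - (1)·0.0000 - (-4)·0.0000) / (7) = -1.0000
  x2 = (3 - (1)·0.0000 - (1)·0.0000) / (-3) = -1.0000
  x3 = (-1 - (2)·0.0000 - (-4)·0.0000) / (7) = -0.1429
Iteration 2:
  x1 = (-7 - (1)·-1.0000 - (-4)·-0.1429) / (7) = -0.9388
  x2 = (3 - (1)·-1.0000 - (1)·-0.1429) / (-3) = -1.3810
  x3 = (-1 - (2)·-1.0000 - (-4)·-1.0000) / (7) = -0.4286

(-0.9388, -1.3810, -0.4286)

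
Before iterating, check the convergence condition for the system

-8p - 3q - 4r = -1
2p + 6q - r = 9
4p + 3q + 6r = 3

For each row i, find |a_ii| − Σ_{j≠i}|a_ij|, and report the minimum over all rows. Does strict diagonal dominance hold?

row 1: |-8| − (3+4) = 1
row 2: |6| − (2+1) = 3
row 3: |6| − (4+3) = -1
minimum over rows = -1 → not strictly diagonally dominant

-1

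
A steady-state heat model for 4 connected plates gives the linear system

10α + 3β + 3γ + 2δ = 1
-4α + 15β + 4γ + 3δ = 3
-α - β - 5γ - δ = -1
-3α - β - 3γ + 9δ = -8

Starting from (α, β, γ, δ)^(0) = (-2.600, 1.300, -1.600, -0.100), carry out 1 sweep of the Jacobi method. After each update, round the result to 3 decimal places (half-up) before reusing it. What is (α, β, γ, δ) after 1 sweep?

Iteration 1:
  α = (1 - (3)·1.300 - (3)·-1.600 - (2)·-0.100) / (10) = 0.210
  β = (3 - (-4)·-2.600 - (4)·-1.600 - (3)·-0.100) / (15) = -0.047
  γ = (-1 - (-1)·-2.600 - (-1)·1.300 - (-1)·-0.100) / (-5) = 0.480
  δ = (-8 - (-3)·-2.600 - (-1)·1.300 - (-3)·-1.600) / (9) = -2.144

(0.210, -0.047, 0.480, -2.144)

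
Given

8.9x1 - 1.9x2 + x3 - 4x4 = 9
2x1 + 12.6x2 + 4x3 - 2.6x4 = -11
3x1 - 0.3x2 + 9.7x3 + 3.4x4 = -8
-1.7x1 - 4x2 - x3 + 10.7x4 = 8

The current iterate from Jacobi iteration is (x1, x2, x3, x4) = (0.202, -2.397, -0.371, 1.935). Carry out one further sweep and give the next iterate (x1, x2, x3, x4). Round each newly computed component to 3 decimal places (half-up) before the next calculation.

One sweep:
  x1 = (9 - (-1.9)·-2.397 - (1)·-0.371 - (-4)·1.935) / (8.9) = 1.411
  x2 = (-11 - (2)·0.202 - (4)·-0.371 - (-2.6)·1.935) / (12.6) = -0.388
  x3 = (-8 - (3)·0.202 - (-0.3)·-2.397 - (3.4)·1.935) / (9.7) = -1.640
  x4 = (8 - (-1.7)·0.202 - (-4)·-2.397 - (-1)·-0.371) / (10.7) = -0.151

(1.411, -0.388, -1.640, -0.151)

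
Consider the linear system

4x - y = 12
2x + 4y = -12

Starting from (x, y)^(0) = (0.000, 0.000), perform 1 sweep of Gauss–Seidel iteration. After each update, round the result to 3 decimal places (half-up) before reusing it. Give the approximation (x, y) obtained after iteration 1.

(3.000, -4.500)

Iteration 1:
  x = (12 - (-1)·0.000) / (4) = 3.000
  y = (-12 - (2)·3.000) / (4) = -4.500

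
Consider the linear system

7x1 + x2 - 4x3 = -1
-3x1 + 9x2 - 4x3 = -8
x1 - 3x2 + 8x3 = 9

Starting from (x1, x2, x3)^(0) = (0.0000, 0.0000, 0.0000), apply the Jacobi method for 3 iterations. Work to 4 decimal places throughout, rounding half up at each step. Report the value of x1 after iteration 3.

0.3821

Iteration 1:
  x1 = (-1 - (1)·0.0000 - (-4)·0.0000) / (7) = -0.1429
  x2 = (-8 - (-3)·0.0000 - (-4)·0.0000) / (9) = -0.8889
  x3 = (9 - (1)·0.0000 - (-3)·0.0000) / (8) = 1.1250
Iteration 2:
  x1 = (-1 - (1)·-0.8889 - (-4)·1.1250) / (7) = 0.6270
  x2 = (-8 - (-3)·-0.1429 - (-4)·1.1250) / (9) = -0.4365
  x3 = (9 - (1)·-0.1429 - (-3)·-0.8889) / (8) = 0.8095
Iteration 3:
  x1 = (-1 - (1)·-0.4365 - (-4)·0.8095) / (7) = 0.3821
  x2 = (-8 - (-3)·0.6270 - (-4)·0.8095) / (9) = -0.3201
  x3 = (9 - (1)·0.6270 - (-3)·-0.4365) / (8) = 0.8829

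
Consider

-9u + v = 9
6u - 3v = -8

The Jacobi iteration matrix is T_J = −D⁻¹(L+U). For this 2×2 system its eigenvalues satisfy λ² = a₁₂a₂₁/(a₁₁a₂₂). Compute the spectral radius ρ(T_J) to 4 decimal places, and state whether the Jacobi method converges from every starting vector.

a₁₂a₂₁/(a₁₁a₂₂) = (1)·(6) / ((-9)·(-3)) = 0.222222
ρ = √|0.222222| = √0.222222 = 0.4714
ρ < 1, so Jacobi converges

0.4714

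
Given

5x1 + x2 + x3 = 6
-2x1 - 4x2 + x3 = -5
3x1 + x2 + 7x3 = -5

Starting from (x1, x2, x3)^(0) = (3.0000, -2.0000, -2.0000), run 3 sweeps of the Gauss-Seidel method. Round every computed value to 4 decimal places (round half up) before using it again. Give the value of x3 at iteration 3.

Iteration 1:
  x1 = (6 - (1)·-2.0000 - (1)·-2.0000) / (5) = 2.0000
  x2 = (-5 - (-2)·2.0000 - (1)·-2.0000) / (-4) = -0.2500
  x3 = (-5 - (3)·2.0000 - (1)·-0.2500) / (7) = -1.5357
Iteration 2:
  x1 = (6 - (1)·-0.2500 - (1)·-1.5357) / (5) = 1.5571
  x2 = (-5 - (-2)·1.5571 - (1)·-1.5357) / (-4) = 0.0875
  x3 = (-5 - (3)·1.5571 - (1)·0.0875) / (7) = -1.3941
Iteration 3:
  x1 = (6 - (1)·0.0875 - (1)·-1.3941) / (5) = 1.4613
  x2 = (-5 - (-2)·1.4613 - (1)·-1.3941) / (-4) = 0.1708
  x3 = (-5 - (3)·1.4613 - (1)·0.1708) / (7) = -1.3650

-1.3650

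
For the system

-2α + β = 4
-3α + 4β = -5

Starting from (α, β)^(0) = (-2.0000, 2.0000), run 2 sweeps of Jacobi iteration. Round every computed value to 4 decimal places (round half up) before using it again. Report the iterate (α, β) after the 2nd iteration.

(-3.3750, -2.0000)

Iteration 1:
  α = (4 - (1)·2.0000) / (-2) = -1.0000
  β = (-5 - (-3)·-2.0000) / (4) = -2.7500
Iteration 2:
  α = (4 - (1)·-2.7500) / (-2) = -3.3750
  β = (-5 - (-3)·-1.0000) / (4) = -2.0000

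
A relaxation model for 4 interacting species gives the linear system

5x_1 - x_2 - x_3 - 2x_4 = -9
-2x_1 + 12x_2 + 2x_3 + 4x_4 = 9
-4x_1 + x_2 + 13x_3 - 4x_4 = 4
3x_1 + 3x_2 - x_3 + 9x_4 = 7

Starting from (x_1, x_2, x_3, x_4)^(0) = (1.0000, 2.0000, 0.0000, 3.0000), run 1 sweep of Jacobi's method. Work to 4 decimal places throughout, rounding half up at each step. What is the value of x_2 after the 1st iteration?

Iteration 1:
  x_1 = (-9 - (-1)·2.0000 - (-1)·0.0000 - (-2)·3.0000) / (5) = -0.2000
  x_2 = (9 - (-2)·1.0000 - (2)·0.0000 - (4)·3.0000) / (12) = -0.0833
  x_3 = (4 - (-4)·1.0000 - (1)·2.0000 - (-4)·3.0000) / (13) = 1.3846
  x_4 = (7 - (3)·1.0000 - (3)·2.0000 - (-1)·0.0000) / (9) = -0.2222

-0.0833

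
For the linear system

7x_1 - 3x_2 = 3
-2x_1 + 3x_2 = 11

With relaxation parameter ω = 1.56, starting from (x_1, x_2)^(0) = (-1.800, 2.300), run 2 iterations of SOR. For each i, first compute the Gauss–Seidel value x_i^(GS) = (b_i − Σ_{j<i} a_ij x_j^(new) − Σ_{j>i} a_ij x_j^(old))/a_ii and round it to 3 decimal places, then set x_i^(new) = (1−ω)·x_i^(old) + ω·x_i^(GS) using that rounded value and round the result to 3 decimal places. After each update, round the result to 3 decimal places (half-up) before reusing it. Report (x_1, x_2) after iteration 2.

Iteration 1:
  x_1: GS value = (3 - (-3)·2.300) / (7) = 1.414;  x_1 ← (1−ω)·-1.800 + ω·1.414 = 3.214
  x_2: GS value = (11 - (-2)·3.214) / (3) = 5.809;  x_2 ← (1−ω)·2.300 + ω·5.809 = 7.774
Iteration 2:
  x_1: GS value = (3 - (-3)·7.774) / (7) = 3.760;  x_1 ← (1−ω)·3.214 + ω·3.760 = 4.066
  x_2: GS value = (11 - (-2)·4.066) / (3) = 6.377;  x_2 ← (1−ω)·7.774 + ω·6.377 = 5.595

(4.066, 5.595)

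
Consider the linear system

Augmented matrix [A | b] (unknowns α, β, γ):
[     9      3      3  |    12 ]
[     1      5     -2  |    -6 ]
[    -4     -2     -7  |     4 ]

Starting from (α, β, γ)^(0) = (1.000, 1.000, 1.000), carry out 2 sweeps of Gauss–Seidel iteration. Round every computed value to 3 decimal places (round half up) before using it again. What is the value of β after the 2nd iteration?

Iteration 1:
  α = (12 - (3)·1.000 - (3)·1.000) / (9) = 0.667
  β = (-6 - (1)·0.667 - (-2)·1.000) / (5) = -0.933
  γ = (4 - (-4)·0.667 - (-2)·-0.933) / (-7) = -0.686
Iteration 2:
  α = (12 - (3)·-0.933 - (3)·-0.686) / (9) = 1.873
  β = (-6 - (1)·1.873 - (-2)·-0.686) / (5) = -1.849
  γ = (4 - (-4)·1.873 - (-2)·-1.849) / (-7) = -1.113

-1.849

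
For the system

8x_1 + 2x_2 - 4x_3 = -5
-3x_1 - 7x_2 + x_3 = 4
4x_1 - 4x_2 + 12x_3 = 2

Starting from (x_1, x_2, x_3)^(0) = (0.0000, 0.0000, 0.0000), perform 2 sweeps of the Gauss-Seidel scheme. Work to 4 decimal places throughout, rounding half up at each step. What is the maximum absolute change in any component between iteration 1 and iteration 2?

Iteration 1:
  x_1 = (-5 - (2)·0.0000 - (-4)·0.0000) / (8) = -0.6250
  x_2 = (4 - (-3)·-0.6250 - (1)·0.0000) / (-7) = -0.3036
  x_3 = (2 - (4)·-0.6250 - (-4)·-0.3036) / (12) = 0.2738
Iteration 2:
  x_1 = (-5 - (2)·-0.3036 - (-4)·0.2738) / (8) = -0.4122
  x_2 = (4 - (-3)·-0.4122 - (1)·0.2738) / (-7) = -0.3557
  x_3 = (2 - (4)·-0.4122 - (-4)·-0.3557) / (12) = 0.1855
Change: (0.2128, -0.0521, -0.0883) → max |·| = 0.2128

0.2128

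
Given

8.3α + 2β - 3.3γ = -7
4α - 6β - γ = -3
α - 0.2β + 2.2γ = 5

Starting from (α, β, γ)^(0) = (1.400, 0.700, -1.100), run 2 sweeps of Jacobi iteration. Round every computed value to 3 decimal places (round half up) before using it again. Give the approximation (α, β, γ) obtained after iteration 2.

(-0.557, -0.749, 3.078)

Iteration 1:
  α = (-7 - (2)·0.700 - (-3.3)·-1.100) / (8.3) = -1.449
  β = (-3 - (4)·1.400 - (-1)·-1.100) / (-6) = 1.617
  γ = (5 - (1)·1.400 - (-0.2)·0.700) / (2.2) = 1.700
Iteration 2:
  α = (-7 - (2)·1.617 - (-3.3)·1.700) / (8.3) = -0.557
  β = (-3 - (4)·-1.449 - (-1)·1.700) / (-6) = -0.749
  γ = (5 - (1)·-1.449 - (-0.2)·1.617) / (2.2) = 3.078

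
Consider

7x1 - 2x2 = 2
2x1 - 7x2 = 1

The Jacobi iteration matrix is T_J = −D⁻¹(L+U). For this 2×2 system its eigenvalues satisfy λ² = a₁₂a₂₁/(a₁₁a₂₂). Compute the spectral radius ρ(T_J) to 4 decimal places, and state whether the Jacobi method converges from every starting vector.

0.2857

a₁₂a₂₁/(a₁₁a₂₂) = (-2)·(2) / ((7)·(-7)) = 0.081633
ρ = √|0.081633| = √0.081633 = 0.2857
ρ < 1, so Jacobi converges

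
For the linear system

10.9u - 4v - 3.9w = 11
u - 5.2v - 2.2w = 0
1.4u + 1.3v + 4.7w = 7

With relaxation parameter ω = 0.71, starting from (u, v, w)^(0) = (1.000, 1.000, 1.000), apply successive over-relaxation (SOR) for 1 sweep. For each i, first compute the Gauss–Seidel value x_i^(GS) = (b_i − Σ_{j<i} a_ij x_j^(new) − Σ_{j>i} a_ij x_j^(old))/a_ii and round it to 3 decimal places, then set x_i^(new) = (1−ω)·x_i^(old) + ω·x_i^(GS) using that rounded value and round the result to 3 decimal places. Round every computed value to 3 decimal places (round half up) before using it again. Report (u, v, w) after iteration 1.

(1.521, 0.197, 0.987)

Iteration 1:
  u: GS value = (11 - (-4)·1.000 - (-3.9)·1.000) / (10.9) = 1.734;  u ← (1−ω)·1.000 + ω·1.734 = 1.521
  v: GS value = (0 - (1)·1.521 - (-2.2)·1.000) / (-5.2) = -0.131;  v ← (1−ω)·1.000 + ω·-0.131 = 0.197
  w: GS value = (7 - (1.4)·1.521 - (1.3)·0.197) / (4.7) = 0.982;  w ← (1−ω)·1.000 + ω·0.982 = 0.987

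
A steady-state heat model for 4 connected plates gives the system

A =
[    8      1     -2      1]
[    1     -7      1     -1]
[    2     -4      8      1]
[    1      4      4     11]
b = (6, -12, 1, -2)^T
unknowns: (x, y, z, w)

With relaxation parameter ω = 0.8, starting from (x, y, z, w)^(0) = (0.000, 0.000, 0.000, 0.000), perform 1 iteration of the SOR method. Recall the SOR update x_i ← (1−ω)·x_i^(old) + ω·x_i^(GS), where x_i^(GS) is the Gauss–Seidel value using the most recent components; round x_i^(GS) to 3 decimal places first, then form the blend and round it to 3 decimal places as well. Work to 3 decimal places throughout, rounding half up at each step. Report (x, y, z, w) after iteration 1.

Iteration 1:
  x: GS value = (6 - (1)·0.000 - (-2)·0.000 - (1)·0.000) / (8) = 0.750;  x ← (1−ω)·0.000 + ω·0.750 = 0.600
  y: GS value = (-12 - (1)·0.600 - (1)·0.000 - (-1)·0.000) / (-7) = 1.800;  y ← (1−ω)·0.000 + ω·1.800 = 1.440
  z: GS value = (1 - (2)·0.600 - (-4)·1.440 - (1)·0.000) / (8) = 0.695;  z ← (1−ω)·0.000 + ω·0.695 = 0.556
  w: GS value = (-2 - (1)·0.600 - (4)·1.440 - (4)·0.556) / (11) = -0.962;  w ← (1−ω)·0.000 + ω·-0.962 = -0.770

(0.600, 1.440, 0.556, -0.770)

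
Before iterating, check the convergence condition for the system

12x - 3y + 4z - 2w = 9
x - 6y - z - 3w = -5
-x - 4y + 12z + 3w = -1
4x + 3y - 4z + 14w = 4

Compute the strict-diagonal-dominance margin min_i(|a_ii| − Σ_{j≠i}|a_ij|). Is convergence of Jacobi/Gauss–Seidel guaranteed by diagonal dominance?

1

row 1: |12| − (3+4+2) = 3
row 2: |-6| − (1+1+3) = 1
row 3: |12| − (1+4+3) = 4
row 4: |14| − (4+3+4) = 3
minimum over rows = 1 → strictly diagonally dominant (convergence guaranteed)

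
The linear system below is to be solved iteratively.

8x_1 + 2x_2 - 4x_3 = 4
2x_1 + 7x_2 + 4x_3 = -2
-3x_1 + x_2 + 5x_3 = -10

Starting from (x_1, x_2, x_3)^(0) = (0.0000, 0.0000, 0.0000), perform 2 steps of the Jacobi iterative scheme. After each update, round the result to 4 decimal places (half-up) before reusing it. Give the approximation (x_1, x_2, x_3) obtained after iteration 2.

(-0.4286, 0.7143, -1.6429)

Iteration 1:
  x_1 = (4 - (2)·0.0000 - (-4)·0.0000) / (8) = 0.5000
  x_2 = (-2 - (2)·0.0000 - (4)·0.0000) / (7) = -0.2857
  x_3 = (-10 - (-3)·0.0000 - (1)·0.0000) / (5) = -2.0000
Iteration 2:
  x_1 = (4 - (2)·-0.2857 - (-4)·-2.0000) / (8) = -0.4286
  x_2 = (-2 - (2)·0.5000 - (4)·-2.0000) / (7) = 0.7143
  x_3 = (-10 - (-3)·0.5000 - (1)·-0.2857) / (5) = -1.6429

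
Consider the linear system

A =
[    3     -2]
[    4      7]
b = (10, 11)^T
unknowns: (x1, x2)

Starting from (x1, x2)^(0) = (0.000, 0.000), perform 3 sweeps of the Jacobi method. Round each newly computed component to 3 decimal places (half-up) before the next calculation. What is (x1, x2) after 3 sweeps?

(3.111, -0.932)

Iteration 1:
  x1 = (10 - (-2)·0.000) / (3) = 3.333
  x2 = (11 - (4)·0.000) / (7) = 1.571
Iteration 2:
  x1 = (10 - (-2)·1.571) / (3) = 4.381
  x2 = (11 - (4)·3.333) / (7) = -0.333
Iteration 3:
  x1 = (10 - (-2)·-0.333) / (3) = 3.111
  x2 = (11 - (4)·4.381) / (7) = -0.932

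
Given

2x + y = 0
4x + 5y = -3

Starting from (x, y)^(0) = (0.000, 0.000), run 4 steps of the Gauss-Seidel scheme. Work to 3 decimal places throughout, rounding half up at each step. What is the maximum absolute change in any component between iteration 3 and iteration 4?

Iteration 1:
  x = (0 - (1)·0.000) / (2) = 0.000
  y = (-3 - (4)·0.000) / (5) = -0.600
Iteration 2:
  x = (0 - (1)·-0.600) / (2) = 0.300
  y = (-3 - (4)·0.300) / (5) = -0.840
Iteration 3:
  x = (0 - (1)·-0.840) / (2) = 0.420
  y = (-3 - (4)·0.420) / (5) = -0.936
Iteration 4:
  x = (0 - (1)·-0.936) / (2) = 0.468
  y = (-3 - (4)·0.468) / (5) = -0.974
Change: (0.048, -0.038) → max |·| = 0.048

0.048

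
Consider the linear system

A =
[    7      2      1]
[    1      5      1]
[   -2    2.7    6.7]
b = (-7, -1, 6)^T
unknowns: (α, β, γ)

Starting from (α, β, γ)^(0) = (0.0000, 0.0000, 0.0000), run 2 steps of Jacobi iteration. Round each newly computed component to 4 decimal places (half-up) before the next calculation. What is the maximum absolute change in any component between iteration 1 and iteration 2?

Iteration 1:
  α = (-7 - (2)·0.0000 - (1)·0.0000) / (7) = -1.0000
  β = (-1 - (1)·0.0000 - (1)·0.0000) / (5) = -0.2000
  γ = (6 - (-2)·0.0000 - (2.7)·0.0000) / (6.7) = 0.8955
Iteration 2:
  α = (-7 - (2)·-0.2000 - (1)·0.8955) / (7) = -1.0708
  β = (-1 - (1)·-1.0000 - (1)·0.8955) / (5) = -0.1791
  γ = (6 - (-2)·-1.0000 - (2.7)·-0.2000) / (6.7) = 0.6776
Change: (-0.0708, 0.0209, -0.2179) → max |·| = 0.2179

0.2179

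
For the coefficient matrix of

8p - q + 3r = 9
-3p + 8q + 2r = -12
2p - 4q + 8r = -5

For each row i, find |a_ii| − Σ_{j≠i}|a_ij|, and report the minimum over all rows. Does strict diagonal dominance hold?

2

row 1: |8| − (1+3) = 4
row 2: |8| − (3+2) = 3
row 3: |8| − (2+4) = 2
minimum over rows = 2 → strictly diagonally dominant (convergence guaranteed)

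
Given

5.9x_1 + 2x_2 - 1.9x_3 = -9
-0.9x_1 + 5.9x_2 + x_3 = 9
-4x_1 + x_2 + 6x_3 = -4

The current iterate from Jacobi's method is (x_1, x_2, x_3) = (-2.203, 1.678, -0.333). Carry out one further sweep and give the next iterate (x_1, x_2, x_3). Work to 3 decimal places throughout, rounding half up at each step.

(-2.201, 1.246, -2.415)

One sweep:
  x_1 = (-9 - (2)·1.678 - (-1.9)·-0.333) / (5.9) = -2.201
  x_2 = (9 - (-0.9)·-2.203 - (1)·-0.333) / (5.9) = 1.246
  x_3 = (-4 - (-4)·-2.203 - (1)·1.678) / (6) = -2.415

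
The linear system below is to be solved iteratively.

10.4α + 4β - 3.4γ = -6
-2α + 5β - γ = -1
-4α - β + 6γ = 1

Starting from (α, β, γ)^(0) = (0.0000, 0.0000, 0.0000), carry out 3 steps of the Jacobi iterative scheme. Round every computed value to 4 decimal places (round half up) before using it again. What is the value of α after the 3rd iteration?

Iteration 1:
  α = (-6 - (4)·0.0000 - (-3.4)·0.0000) / (10.4) = -0.5769
  β = (-1 - (-2)·0.0000 - (-1)·0.0000) / (5) = -0.2000
  γ = (1 - (-4)·0.0000 - (-1)·0.0000) / (6) = 0.1667
Iteration 2:
  α = (-6 - (4)·-0.2000 - (-3.4)·0.1667) / (10.4) = -0.4455
  β = (-1 - (-2)·-0.5769 - (-1)·0.1667) / (5) = -0.3974
  γ = (1 - (-4)·-0.5769 - (-1)·-0.2000) / (6) = -0.2513
Iteration 3:
  α = (-6 - (4)·-0.3974 - (-3.4)·-0.2513) / (10.4) = -0.5062
  β = (-1 - (-2)·-0.4455 - (-1)·-0.2513) / (5) = -0.4285
  γ = (1 - (-4)·-0.4455 - (-1)·-0.3974) / (6) = -0.1966

-0.5062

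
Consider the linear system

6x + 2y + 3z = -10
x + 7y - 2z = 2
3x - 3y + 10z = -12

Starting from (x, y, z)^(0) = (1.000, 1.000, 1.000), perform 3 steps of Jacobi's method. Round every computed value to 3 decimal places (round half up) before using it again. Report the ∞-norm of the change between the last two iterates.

Iteration 1:
  x = (-10 - (2)·1.000 - (3)·1.000) / (6) = -2.500
  y = (2 - (1)·1.000 - (-2)·1.000) / (7) = 0.429
  z = (-12 - (3)·1.000 - (-3)·1.000) / (10) = -1.200
Iteration 2:
  x = (-10 - (2)·0.429 - (3)·-1.200) / (6) = -1.210
  y = (2 - (1)·-2.500 - (-2)·-1.200) / (7) = 0.300
  z = (-12 - (3)·-2.500 - (-3)·0.429) / (10) = -0.321
Iteration 3:
  x = (-10 - (2)·0.300 - (3)·-0.321) / (6) = -1.606
  y = (2 - (1)·-1.210 - (-2)·-0.321) / (7) = 0.367
  z = (-12 - (3)·-1.210 - (-3)·0.300) / (10) = -0.747
Change: (-0.396, 0.067, -0.426) → max |·| = 0.426

0.426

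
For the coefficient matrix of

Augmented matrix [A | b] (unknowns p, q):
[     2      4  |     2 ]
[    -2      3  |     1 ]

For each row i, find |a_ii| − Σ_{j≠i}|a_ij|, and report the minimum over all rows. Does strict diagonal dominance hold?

row 1: |2| − (4) = -2
row 2: |3| − (2) = 1
minimum over rows = -2 → not strictly diagonally dominant

-2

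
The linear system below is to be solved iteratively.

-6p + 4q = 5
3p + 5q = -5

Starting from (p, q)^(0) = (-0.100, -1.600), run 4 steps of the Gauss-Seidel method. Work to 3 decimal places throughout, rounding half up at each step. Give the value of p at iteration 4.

Iteration 1:
  p = (5 - (4)·-1.600) / (-6) = -1.900
  q = (-5 - (3)·-1.900) / (5) = 0.140
Iteration 2:
  p = (5 - (4)·0.140) / (-6) = -0.740
  q = (-5 - (3)·-0.740) / (5) = -0.556
Iteration 3:
  p = (5 - (4)·-0.556) / (-6) = -1.204
  q = (-5 - (3)·-1.204) / (5) = -0.278
Iteration 4:
  p = (5 - (4)·-0.278) / (-6) = -1.019
  q = (-5 - (3)·-1.019) / (5) = -0.389

-1.019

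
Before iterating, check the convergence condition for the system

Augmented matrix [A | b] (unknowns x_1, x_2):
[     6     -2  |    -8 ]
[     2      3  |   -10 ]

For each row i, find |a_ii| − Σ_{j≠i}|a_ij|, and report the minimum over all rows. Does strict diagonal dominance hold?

1

row 1: |6| − (2) = 4
row 2: |3| − (2) = 1
minimum over rows = 1 → strictly diagonally dominant (convergence guaranteed)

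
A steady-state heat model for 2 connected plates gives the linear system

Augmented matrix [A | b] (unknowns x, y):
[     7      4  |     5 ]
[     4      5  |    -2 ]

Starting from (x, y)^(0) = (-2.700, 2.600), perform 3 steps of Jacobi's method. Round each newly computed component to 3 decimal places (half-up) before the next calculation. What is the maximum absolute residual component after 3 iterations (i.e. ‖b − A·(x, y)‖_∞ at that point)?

Iteration 1:
  x = (5 - (4)·2.600) / (7) = -0.771
  y = (-2 - (4)·-2.700) / (5) = 1.760
Iteration 2:
  x = (5 - (4)·1.760) / (7) = -0.291
  y = (-2 - (4)·-0.771) / (5) = 0.217
Iteration 3:
  x = (5 - (4)·0.217) / (7) = 0.590
  y = (-2 - (4)·-0.291) / (5) = -0.167
Residual b − A·x = (1.538, -3.525); ∞-norm = 3.525

3.525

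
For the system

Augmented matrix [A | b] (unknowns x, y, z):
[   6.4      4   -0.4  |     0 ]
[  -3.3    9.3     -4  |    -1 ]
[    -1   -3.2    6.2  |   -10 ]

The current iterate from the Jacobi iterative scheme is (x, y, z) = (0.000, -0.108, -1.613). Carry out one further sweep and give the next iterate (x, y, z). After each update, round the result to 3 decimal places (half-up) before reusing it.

One sweep:
  x = (0 - (4)·-0.108 - (-0.4)·-1.613) / (6.4) = -0.033
  y = (-1 - (-3.3)·0.000 - (-4)·-1.613) / (9.3) = -0.801
  z = (-10 - (-1)·0.000 - (-3.2)·-0.108) / (6.2) = -1.669

(-0.033, -0.801, -1.669)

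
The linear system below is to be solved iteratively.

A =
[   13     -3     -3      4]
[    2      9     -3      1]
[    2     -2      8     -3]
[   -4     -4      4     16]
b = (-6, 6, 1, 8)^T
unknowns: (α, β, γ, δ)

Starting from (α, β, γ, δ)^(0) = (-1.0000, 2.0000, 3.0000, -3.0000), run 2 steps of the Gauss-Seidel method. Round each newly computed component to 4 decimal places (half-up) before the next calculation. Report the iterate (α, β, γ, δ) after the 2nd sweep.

(-0.7929, 0.3381, 0.9937, 0.1379)

Iteration 1:
  α = (-6 - (-3)·2.0000 - (-3)·3.0000 - (4)·-3.0000) / (13) = 1.6154
  β = (6 - (2)·1.6154 - (-3)·3.0000 - (1)·-3.0000) / (9) = 1.6410
  γ = (1 - (2)·1.6154 - (-2)·1.6410 - (-3)·-3.0000) / (8) = -0.9936
  δ = (8 - (-4)·1.6154 - (-4)·1.6410 - (4)·-0.9936) / (16) = 1.5625
Iteration 2:
  α = (-6 - (-3)·1.6410 - (-3)·-0.9936 - (4)·1.5625) / (13) = -0.7929
  β = (6 - (2)·-0.7929 - (-3)·-0.9936 - (1)·1.5625) / (9) = 0.3381
  γ = (1 - (2)·-0.7929 - (-2)·0.3381 - (-3)·1.5625) / (8) = 0.9937
  δ = (8 - (-4)·-0.7929 - (-4)·0.3381 - (4)·0.9937) / (16) = 0.1379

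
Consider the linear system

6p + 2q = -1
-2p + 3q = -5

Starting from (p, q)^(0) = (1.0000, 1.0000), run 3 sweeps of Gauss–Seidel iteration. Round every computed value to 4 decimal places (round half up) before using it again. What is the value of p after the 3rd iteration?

0.2778

Iteration 1:
  p = (-1 - (2)·1.0000) / (6) = -0.5000
  q = (-5 - (-2)·-0.5000) / (3) = -2.0000
Iteration 2:
  p = (-1 - (2)·-2.0000) / (6) = 0.5000
  q = (-5 - (-2)·0.5000) / (3) = -1.3333
Iteration 3:
  p = (-1 - (2)·-1.3333) / (6) = 0.2778
  q = (-5 - (-2)·0.2778) / (3) = -1.4815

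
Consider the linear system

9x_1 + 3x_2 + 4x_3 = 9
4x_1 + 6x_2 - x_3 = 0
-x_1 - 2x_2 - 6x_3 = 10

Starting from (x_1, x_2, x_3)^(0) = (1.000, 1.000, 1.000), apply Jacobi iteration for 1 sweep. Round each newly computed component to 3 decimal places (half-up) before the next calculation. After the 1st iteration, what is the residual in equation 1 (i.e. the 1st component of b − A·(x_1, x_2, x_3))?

17.170

Iteration 1:
  x_1 = (9 - (3)·1.000 - (4)·1.000) / (9) = 0.222
  x_2 = (0 - (4)·1.000 - (-1)·1.000) / (6) = -0.500
  x_3 = (10 - (-1)·1.000 - (-2)·1.000) / (-6) = -2.167
Residual b − A·x = (17.170, -0.055, -3.780)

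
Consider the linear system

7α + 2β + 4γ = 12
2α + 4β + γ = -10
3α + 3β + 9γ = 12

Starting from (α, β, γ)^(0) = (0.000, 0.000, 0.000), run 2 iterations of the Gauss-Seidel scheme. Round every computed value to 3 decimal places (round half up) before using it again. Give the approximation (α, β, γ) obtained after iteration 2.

Iteration 1:
  α = (12 - (2)·0.000 - (4)·0.000) / (7) = 1.714
  β = (-10 - (2)·1.714 - (1)·0.000) / (4) = -3.357
  γ = (12 - (3)·1.714 - (3)·-3.357) / (9) = 1.881
Iteration 2:
  α = (12 - (2)·-3.357 - (4)·1.881) / (7) = 1.599
  β = (-10 - (2)·1.599 - (1)·1.881) / (4) = -3.770
  γ = (12 - (3)·1.599 - (3)·-3.770) / (9) = 2.057

(1.599, -3.770, 2.057)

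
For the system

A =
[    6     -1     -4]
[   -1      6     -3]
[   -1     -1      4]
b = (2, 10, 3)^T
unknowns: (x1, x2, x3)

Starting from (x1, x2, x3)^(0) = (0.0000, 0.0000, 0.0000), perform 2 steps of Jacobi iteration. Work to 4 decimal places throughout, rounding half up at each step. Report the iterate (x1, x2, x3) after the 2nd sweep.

(1.1111, 2.0972, 1.2500)

Iteration 1:
  x1 = (2 - (-1)·0.0000 - (-4)·0.0000) / (6) = 0.3333
  x2 = (10 - (-1)·0.0000 - (-3)·0.0000) / (6) = 1.6667
  x3 = (3 - (-1)·0.0000 - (-1)·0.0000) / (4) = 0.7500
Iteration 2:
  x1 = (2 - (-1)·1.6667 - (-4)·0.7500) / (6) = 1.1111
  x2 = (10 - (-1)·0.3333 - (-3)·0.7500) / (6) = 2.0972
  x3 = (3 - (-1)·0.3333 - (-1)·1.6667) / (4) = 1.2500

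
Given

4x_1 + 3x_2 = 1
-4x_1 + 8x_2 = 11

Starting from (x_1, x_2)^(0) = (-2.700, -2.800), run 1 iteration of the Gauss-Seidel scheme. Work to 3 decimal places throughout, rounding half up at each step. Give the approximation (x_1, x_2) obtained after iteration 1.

(2.350, 2.550)

Iteration 1:
  x_1 = (1 - (3)·-2.800) / (4) = 2.350
  x_2 = (11 - (-4)·2.350) / (8) = 2.550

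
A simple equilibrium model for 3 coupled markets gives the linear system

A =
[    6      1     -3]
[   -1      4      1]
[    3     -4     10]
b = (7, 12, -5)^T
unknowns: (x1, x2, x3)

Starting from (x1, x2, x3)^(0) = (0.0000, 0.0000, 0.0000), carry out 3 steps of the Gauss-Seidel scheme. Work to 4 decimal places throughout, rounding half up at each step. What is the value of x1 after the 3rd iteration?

0.8922

Iteration 1:
  x1 = (7 - (1)·0.0000 - (-3)·0.0000) / (6) = 1.1667
  x2 = (12 - (-1)·1.1667 - (1)·0.0000) / (4) = 3.2917
  x3 = (-5 - (3)·1.1667 - (-4)·3.2917) / (10) = 0.4667
Iteration 2:
  x1 = (7 - (1)·3.2917 - (-3)·0.4667) / (6) = 0.8514
  x2 = (12 - (-1)·0.8514 - (1)·0.4667) / (4) = 3.0962
  x3 = (-5 - (3)·0.8514 - (-4)·3.0962) / (10) = 0.4831
Iteration 3:
  x1 = (7 - (1)·3.0962 - (-3)·0.4831) / (6) = 0.8922
  x2 = (12 - (-1)·0.8922 - (1)·0.4831) / (4) = 3.1023
  x3 = (-5 - (3)·0.8922 - (-4)·3.1023) / (10) = 0.4733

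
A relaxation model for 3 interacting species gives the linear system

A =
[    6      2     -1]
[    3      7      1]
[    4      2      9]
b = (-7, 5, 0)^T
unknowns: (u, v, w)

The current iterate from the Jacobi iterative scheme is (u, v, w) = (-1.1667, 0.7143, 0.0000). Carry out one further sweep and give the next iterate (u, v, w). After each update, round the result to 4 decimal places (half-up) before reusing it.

(-1.4048, 1.2143, 0.3598)

One sweep:
  u = (-7 - (2)·0.7143 - (-1)·0.0000) / (6) = -1.4048
  v = (5 - (3)·-1.1667 - (1)·0.0000) / (7) = 1.2143
  w = (0 - (4)·-1.1667 - (2)·0.7143) / (9) = 0.3598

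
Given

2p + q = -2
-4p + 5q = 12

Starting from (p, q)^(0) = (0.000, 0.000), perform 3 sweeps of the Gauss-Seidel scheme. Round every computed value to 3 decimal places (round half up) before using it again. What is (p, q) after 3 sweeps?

Iteration 1:
  p = (-2 - (1)·0.000) / (2) = -1.000
  q = (12 - (-4)·-1.000) / (5) = 1.600
Iteration 2:
  p = (-2 - (1)·1.600) / (2) = -1.800
  q = (12 - (-4)·-1.800) / (5) = 0.960
Iteration 3:
  p = (-2 - (1)·0.960) / (2) = -1.480
  q = (12 - (-4)·-1.480) / (5) = 1.216

(-1.480, 1.216)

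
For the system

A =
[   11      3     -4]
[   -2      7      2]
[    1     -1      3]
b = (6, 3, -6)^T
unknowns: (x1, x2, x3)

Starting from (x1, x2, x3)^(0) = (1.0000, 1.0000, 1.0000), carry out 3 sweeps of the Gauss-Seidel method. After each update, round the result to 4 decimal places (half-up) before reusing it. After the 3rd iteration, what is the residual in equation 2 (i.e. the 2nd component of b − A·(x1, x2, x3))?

Iteration 1:
  x1 = (6 - (3)·1.0000 - (-4)·1.0000) / (11) = 0.6364
  x2 = (3 - (-2)·0.6364 - (2)·1.0000) / (7) = 0.3247
  x3 = (-6 - (1)·0.6364 - (-1)·0.3247) / (3) = -2.1039
Iteration 2:
  x1 = (6 - (3)·0.3247 - (-4)·-2.1039) / (11) = -0.3082
  x2 = (3 - (-2)·-0.3082 - (2)·-2.1039) / (7) = 0.9416
  x3 = (-6 - (1)·-0.3082 - (-1)·0.9416) / (3) = -1.5834
Iteration 3:
  x1 = (6 - (3)·0.9416 - (-4)·-1.5834) / (11) = -0.2871
  x2 = (3 - (-2)·-0.2871 - (2)·-1.5834) / (7) = 0.7989
  x3 = (-6 - (1)·-0.2871 - (-1)·0.7989) / (3) = -1.6380
Residual b − A·x = (0.2094, 0.1095, 0.0000)

0.1095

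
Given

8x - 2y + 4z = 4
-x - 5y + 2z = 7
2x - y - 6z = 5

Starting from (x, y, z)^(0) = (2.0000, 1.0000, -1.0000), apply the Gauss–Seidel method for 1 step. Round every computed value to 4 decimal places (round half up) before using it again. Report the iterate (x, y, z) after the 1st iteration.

(1.2500, -2.0500, -0.0750)

Iteration 1:
  x = (4 - (-2)·1.0000 - (4)·-1.0000) / (8) = 1.2500
  y = (7 - (-1)·1.2500 - (2)·-1.0000) / (-5) = -2.0500
  z = (5 - (2)·1.2500 - (-1)·-2.0500) / (-6) = -0.0750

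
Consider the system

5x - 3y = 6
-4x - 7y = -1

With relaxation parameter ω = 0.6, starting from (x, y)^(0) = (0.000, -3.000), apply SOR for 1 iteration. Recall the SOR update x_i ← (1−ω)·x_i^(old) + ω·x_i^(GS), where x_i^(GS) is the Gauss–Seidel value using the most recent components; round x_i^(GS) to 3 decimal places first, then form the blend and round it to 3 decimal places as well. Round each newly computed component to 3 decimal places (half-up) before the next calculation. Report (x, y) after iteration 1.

(-0.360, -0.991)

Iteration 1:
  x: GS value = (6 - (-3)·-3.000) / (5) = -0.600;  x ← (1−ω)·0.000 + ω·-0.600 = -0.360
  y: GS value = (-1 - (-4)·-0.360) / (-7) = 0.349;  y ← (1−ω)·-3.000 + ω·0.349 = -0.991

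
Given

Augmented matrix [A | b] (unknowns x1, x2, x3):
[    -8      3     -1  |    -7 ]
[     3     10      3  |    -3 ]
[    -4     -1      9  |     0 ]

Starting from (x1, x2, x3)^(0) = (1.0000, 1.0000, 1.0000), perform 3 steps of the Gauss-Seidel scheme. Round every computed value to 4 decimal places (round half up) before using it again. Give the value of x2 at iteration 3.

-0.5383

Iteration 1:
  x1 = (-7 - (3)·1.0000 - (-1)·1.0000) / (-8) = 1.1250
  x2 = (-3 - (3)·1.1250 - (3)·1.0000) / (10) = -0.9375
  x3 = (0 - (-4)·1.1250 - (-1)·-0.9375) / (9) = 0.3958
Iteration 2:
  x1 = (-7 - (3)·-0.9375 - (-1)·0.3958) / (-8) = 0.4740
  x2 = (-3 - (3)·0.4740 - (3)·0.3958) / (10) = -0.5609
  x3 = (0 - (-4)·0.4740 - (-1)·-0.5609) / (9) = 0.1483
Iteration 3:
  x1 = (-7 - (3)·-0.5609 - (-1)·0.1483) / (-8) = 0.6461
  x2 = (-3 - (3)·0.6461 - (3)·0.1483) / (10) = -0.5383
  x3 = (0 - (-4)·0.6461 - (-1)·-0.5383) / (9) = 0.2273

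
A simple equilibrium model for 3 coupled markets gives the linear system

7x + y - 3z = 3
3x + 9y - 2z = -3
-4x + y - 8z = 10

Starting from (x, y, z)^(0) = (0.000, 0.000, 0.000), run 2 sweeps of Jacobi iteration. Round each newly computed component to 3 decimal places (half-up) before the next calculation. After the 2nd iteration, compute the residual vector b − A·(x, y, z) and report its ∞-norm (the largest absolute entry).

1.534

Iteration 1:
  x = (3 - (1)·0.000 - (-3)·0.000) / (7) = 0.429
  y = (-3 - (3)·0.000 - (-2)·0.000) / (9) = -0.333
  z = (10 - (-4)·0.000 - (1)·0.000) / (-8) = -1.250
Iteration 2:
  x = (3 - (1)·-0.333 - (-3)·-1.250) / (7) = -0.060
  y = (-3 - (3)·0.429 - (-2)·-1.250) / (9) = -0.754
  z = (10 - (-4)·0.429 - (1)·-0.333) / (-8) = -1.506
Residual b − A·x = (-0.344, 0.954, -1.534); ∞-norm = 1.534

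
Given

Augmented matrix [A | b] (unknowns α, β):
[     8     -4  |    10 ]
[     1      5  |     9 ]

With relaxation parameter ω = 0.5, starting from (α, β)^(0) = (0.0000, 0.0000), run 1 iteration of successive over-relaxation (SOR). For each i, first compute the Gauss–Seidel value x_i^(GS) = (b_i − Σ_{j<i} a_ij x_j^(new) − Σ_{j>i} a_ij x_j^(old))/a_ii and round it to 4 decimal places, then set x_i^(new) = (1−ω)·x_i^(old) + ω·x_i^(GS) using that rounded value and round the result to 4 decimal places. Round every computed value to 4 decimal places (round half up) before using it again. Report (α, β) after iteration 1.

(0.6250, 0.8375)

Iteration 1:
  α: GS value = (10 - (-4)·0.0000) / (8) = 1.2500;  α ← (1−ω)·0.0000 + ω·1.2500 = 0.6250
  β: GS value = (9 - (1)·0.6250) / (5) = 1.6750;  β ← (1−ω)·0.0000 + ω·1.6750 = 0.8375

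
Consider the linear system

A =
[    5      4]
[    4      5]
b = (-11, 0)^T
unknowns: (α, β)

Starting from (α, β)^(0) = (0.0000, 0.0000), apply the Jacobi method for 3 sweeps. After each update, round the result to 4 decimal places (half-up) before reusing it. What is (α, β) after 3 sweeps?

(-3.6080, 1.7600)

Iteration 1:
  α = (-11 - (4)·0.0000) / (5) = -2.2000
  β = (0 - (4)·0.0000) / (5) = 0.0000
Iteration 2:
  α = (-11 - (4)·0.0000) / (5) = -2.2000
  β = (0 - (4)·-2.2000) / (5) = 1.7600
Iteration 3:
  α = (-11 - (4)·1.7600) / (5) = -3.6080
  β = (0 - (4)·-2.2000) / (5) = 1.7600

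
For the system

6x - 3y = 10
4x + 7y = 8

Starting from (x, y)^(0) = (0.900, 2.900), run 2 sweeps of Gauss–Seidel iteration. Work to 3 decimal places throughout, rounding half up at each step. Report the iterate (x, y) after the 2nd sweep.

(1.348, 0.373)

Iteration 1:
  x = (10 - (-3)·2.900) / (6) = 3.117
  y = (8 - (4)·3.117) / (7) = -0.638
Iteration 2:
  x = (10 - (-3)·-0.638) / (6) = 1.348
  y = (8 - (4)·1.348) / (7) = 0.373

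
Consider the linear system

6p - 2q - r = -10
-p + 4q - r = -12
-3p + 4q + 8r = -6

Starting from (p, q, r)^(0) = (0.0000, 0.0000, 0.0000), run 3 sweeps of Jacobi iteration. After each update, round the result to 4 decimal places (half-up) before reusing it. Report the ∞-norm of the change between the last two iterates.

0.1198

Iteration 1:
  p = (-10 - (-2)·0.0000 - (-1)·0.0000) / (6) = -1.6667
  q = (-12 - (-1)·0.0000 - (-1)·0.0000) / (4) = -3.0000
  r = (-6 - (-3)·0.0000 - (4)·0.0000) / (8) = -0.7500
Iteration 2:
  p = (-10 - (-2)·-3.0000 - (-1)·-0.7500) / (6) = -2.7917
  q = (-12 - (-1)·-1.6667 - (-1)·-0.7500) / (4) = -3.6042
  r = (-6 - (-3)·-1.6667 - (4)·-3.0000) / (8) = 0.1250
Iteration 3:
  p = (-10 - (-2)·-3.6042 - (-1)·0.1250) / (6) = -2.8472
  q = (-12 - (-1)·-2.7917 - (-1)·0.1250) / (4) = -3.6667
  r = (-6 - (-3)·-2.7917 - (4)·-3.6042) / (8) = 0.0052
Change: (-0.0555, -0.0625, -0.1198) → max |·| = 0.1198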